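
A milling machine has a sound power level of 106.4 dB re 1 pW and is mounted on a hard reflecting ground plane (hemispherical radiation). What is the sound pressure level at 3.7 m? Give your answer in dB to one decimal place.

87.1 dB

The power spreads over a hemisphere of area 2π·r², so L_p = L_w − 10·log₁₀(2π·r²).
2π·r² = 86.02 m², 10·log₁₀ of that is 19.346 dB.
L_p = 106.4 − 19.346 = 87.05 dB.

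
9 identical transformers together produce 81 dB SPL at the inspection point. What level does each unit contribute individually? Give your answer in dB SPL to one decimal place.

71.5 dB SPL

9 equal contributions raise the level by 10·log₁₀ 9 = 9.542 dB, so each unit alone gives 81 − 9.542.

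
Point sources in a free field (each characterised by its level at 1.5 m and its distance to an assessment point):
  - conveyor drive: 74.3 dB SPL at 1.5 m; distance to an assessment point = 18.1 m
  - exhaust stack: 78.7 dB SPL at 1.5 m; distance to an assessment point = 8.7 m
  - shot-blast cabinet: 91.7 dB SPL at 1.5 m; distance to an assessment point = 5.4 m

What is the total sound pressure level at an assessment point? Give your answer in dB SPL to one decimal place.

80.7 dB SPL

Propagate each source to the receiver with L = L_ref − 20·log₁₀(r/r_ref), then add intensities.
conveyor drive: 74.3 − 20·log₁₀(18.1/1.5) = 74.3 − 21.63 = 52.67 dB SPL.
exhaust stack: 78.7 − 20·log₁₀(8.7/1.5) = 78.7 − 15.27 = 63.43 dB SPL.
shot-blast cabinet: 91.7 − 20·log₁₀(5.4/1.5) = 91.7 − 11.13 = 80.57 dB SPL.
Σ 10^(L/10) = 1.165e+08 → L_total = 10·log₁₀(1.165e+08) = 80.66 dB SPL.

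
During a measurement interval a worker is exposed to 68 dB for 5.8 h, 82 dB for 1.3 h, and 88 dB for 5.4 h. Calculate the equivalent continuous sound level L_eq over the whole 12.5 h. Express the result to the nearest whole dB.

L_eq = 10·log₁₀[(1/T)·Σ tᵢ·10^(Lᵢ/10)] with T = 12.5 h.
Σ tᵢ·10^(Lᵢ/10) = 5.8·10^(68/10) + 1.3·10^(82/10) + 5.4·10^(88/10) = 3.650e+09.
L_eq = 10·log₁₀(3.650e+09/12.5) = 84.65 dB.

85 dB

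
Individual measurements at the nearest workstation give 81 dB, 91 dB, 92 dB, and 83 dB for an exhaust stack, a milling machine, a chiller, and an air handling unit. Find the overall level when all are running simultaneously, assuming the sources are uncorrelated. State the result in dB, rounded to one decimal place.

Incoherent sources combine by intensity addition: L_total = 10·log₁₀(Σ 10^(L_i/10)).
Σ 10^(L/10) = 10^(81/10) + 10^(91/10) + 10^(92/10) + 10^(83/10) = 3.169e+09.
L_total = 10·log₁₀(3.169e+09) = 95.01 dB.

95.0 dB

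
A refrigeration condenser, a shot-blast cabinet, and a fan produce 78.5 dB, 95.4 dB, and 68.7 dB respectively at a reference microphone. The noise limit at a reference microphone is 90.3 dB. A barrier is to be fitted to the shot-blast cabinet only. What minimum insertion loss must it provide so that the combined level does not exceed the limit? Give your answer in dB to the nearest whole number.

The untreated sources together contribute 10^(78.5/10) + 10^(68.7/10) = 7.821e+07, i.e. 78.93 dB.
The limit corresponds to 10^(90.3/10) = 1.072e+09; subtracting the fixed part leaves 9.933e+08 for the shot-blast cabinet, i.e. 89.97 dB.
Required insertion loss = 95.4 − 89.97 = 5.43 dB.

5 dB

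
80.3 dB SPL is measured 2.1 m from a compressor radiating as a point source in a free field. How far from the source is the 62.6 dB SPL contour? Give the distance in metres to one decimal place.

For a point source L₁ − L₂ = 20·log₁₀(r₂/r₁), so r₂ = r₁·10^((L₁−L₂)/20).
r₂ = 2.1·10^((80.3−62.6)/20) = 2.1·10^(17.7/20) = 16.11 m.

16.1 m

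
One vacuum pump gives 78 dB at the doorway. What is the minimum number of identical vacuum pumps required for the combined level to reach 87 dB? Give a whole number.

Need L₁ + 10·log₁₀ N ≥ 87, i.e. log₁₀ N ≥ 0.90.
N ≥ 10^(9.0/10) = 7.943, so N = 8.

8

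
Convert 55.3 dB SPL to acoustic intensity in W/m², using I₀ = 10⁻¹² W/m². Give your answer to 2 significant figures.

I/I₀ = 10^(55.3/10) = 3.388e+05, so I = 3.388e+05 × 10⁻¹² W/m².

3.4e-07 W/m²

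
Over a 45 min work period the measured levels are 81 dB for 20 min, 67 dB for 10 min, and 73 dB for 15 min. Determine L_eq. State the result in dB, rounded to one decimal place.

78.0 dB

The energy average is taken in the linear domain: L_eq = 10·log₁₀[(Σ tᵢ·10^(Lᵢ/10))/T], T = 45 min.
Σ tᵢ·10^(Lᵢ/10) = 20·10^(81/10) + 10·10^(67/10) + 15·10^(73/10) = 2.867e+09.
L_eq = 10·log₁₀(2.867e+09/45) = 78.04 dB.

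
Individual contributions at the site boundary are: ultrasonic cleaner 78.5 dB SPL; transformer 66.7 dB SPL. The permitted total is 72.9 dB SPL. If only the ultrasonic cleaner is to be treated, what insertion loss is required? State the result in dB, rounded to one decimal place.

6.8 dB

Everything except the ultrasonic cleaner sums to 10^(66.7/10) = 4.677e+06 in linear terms, 66.70 dB SPL.
The limit corresponds to 10^(72.9/10) = 1.950e+07; subtracting the fixed part leaves 1.482e+07 for the ultrasonic cleaner, i.e. 71.71 dB SPL.
So the ultrasonic cleaner must be reduced from 78.5 to 71.71 dB SPL: IL = 6.79 dB.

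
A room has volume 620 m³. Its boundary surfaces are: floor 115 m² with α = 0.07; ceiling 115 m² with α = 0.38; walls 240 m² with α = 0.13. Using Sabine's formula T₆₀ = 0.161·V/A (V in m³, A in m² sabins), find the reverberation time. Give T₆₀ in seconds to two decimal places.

Total absorption A = 115·0.07 + 115·0.38 + 240·0.13 = 82.95 m² sabins.
T₆₀ = 0.161·V/A = 0.161·620/82.95 = 1.203 s.

1.20 s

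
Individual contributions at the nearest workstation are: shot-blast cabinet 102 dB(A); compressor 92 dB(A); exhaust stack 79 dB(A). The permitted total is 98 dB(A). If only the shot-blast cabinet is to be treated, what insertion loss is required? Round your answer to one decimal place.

Fixed contribution from the other sources: Σ 10^(L/10) = 10^(92/10) + 10^(79/10) = 1.664e+09 (92.21 dB(A)).
The limit corresponds to 10^(98/10) = 6.310e+09; subtracting the fixed part leaves 4.645e+09 for the shot-blast cabinet, i.e. 96.67 dB(A).
So the shot-blast cabinet must be reduced from 102 to 96.67 dB(A): IL = 5.33 dB.

5.3 dB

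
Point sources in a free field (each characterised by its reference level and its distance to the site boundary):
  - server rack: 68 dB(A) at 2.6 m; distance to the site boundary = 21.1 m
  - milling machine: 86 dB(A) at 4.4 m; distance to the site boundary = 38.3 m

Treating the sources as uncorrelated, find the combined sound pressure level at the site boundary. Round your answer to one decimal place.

67.3 dB(A)

Propagate each source to the receiver with L = L_ref − 20·log₁₀(r/r_ref), then add intensities.
server rack: 68 − 20·log₁₀(21.1/2.6) = 68 − 18.19 = 49.81 dB(A).
milling machine: 86 − 20·log₁₀(38.3/4.4) = 86 − 18.79 = 67.21 dB(A).
Σ 10^(L/10) = 5.350e+06 → L_total = 10·log₁₀(5.350e+06) = 67.28 dB(A).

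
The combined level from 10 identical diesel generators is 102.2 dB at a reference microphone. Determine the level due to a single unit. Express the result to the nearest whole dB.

Dividing the total intensity by 10 lowers the level by 10·log₁₀ 10 = 10.000 dB: L₁ = 102.2 − 10.000.

92 dB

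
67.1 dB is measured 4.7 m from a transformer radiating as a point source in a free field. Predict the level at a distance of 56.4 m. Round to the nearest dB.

46 dB

Point-source attenuation: ΔL = 20·log₁₀(r₂/r₁) = 20·log₁₀(56.4/4.7) = 21.584 dB.
L₂ = 67.1 − 20·log₁₀(56.4/4.7) = 67.1 − 21.584 = 45.52 dB.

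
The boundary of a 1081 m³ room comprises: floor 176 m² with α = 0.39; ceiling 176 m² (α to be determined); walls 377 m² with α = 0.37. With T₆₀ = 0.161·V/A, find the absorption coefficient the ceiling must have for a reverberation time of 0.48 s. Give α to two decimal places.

0.88

Required total absorption A = 0.161·1081/0.48 = 362.59 m².
Absorption from the other surfaces = 176·0.39 + 377·0.37 = 208.13 m², so the ceiling must supply 154.46 m² over 176 m².
α = 154.46/176 = 0.878.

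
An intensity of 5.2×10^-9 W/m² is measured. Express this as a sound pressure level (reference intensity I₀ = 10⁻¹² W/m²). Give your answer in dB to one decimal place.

Dividing by I₀ shifts the exponent by 12: I/I₀ = 5.2×10^3.
L = 10·(0.7160 + 3) = 37.16 dB.

37.2 dB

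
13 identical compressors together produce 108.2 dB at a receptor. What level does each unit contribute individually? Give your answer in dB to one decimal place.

Dividing the total intensity by 13 lowers the level by 10·log₁₀ 13 = 11.139 dB: L₁ = 108.2 − 11.139.

97.1 dB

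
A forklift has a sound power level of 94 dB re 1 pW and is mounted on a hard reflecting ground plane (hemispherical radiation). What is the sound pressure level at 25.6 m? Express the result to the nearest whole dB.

L_p = L_w − 10·log₁₀(2π·r²) with r = 25.6 m.
2π·r² = 4118 m², 10·log₁₀ of that is 36.147 dB.
L_p = 94 − 36.147 = 57.85 dB.

58 dB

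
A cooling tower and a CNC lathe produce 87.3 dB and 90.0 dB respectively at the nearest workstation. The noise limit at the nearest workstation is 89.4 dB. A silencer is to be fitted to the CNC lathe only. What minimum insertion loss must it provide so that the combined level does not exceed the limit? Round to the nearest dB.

Fixed contribution from the other source: Σ 10^(L/10) = 10^(87.3/10) = 5.370e+08 (87.30 dB).
To meet 89.4 dB overall, the treated CNC lathe may contribute at most 10^(89.4/10) − 5.370e+08 = 3.339e+08, i.e. 85.24 dB.
So the CNC lathe must be reduced from 90.0 to 85.24 dB: IL = 4.76 dB.

5 dB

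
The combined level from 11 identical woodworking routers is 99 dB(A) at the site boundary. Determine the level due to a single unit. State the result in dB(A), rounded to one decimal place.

88.6 dB(A)

Dividing the total intensity by 11 lowers the level by 10·log₁₀ 11 = 10.414 dB: L₁ = 99 − 10.414.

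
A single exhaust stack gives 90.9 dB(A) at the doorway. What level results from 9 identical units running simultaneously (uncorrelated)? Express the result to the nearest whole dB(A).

With 9 equal, uncorrelated contributions the intensity is 9× that of one unit, giving a rise of 10·log₁₀ 9.
L_total = 90.9 + 10·log₁₀(9) = 90.9 + 9.542 = 100.44 dB(A).

100 dB(A)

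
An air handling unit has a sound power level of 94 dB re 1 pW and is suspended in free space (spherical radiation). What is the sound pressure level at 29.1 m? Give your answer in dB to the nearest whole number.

L_p = L_w − 10·log₁₀(4π·r²) with r = 29.1 m.
4π·r² = 1.064e+04 m², 10·log₁₀ of that is 40.270 dB.
L_p = 94 − 40.270 = 53.73 dB.

54 dB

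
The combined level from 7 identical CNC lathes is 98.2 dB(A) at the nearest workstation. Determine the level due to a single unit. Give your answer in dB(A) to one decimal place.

For N identical incoherent sources L_total = L₁ + 10·log₁₀ N, so L₁ = 98.2 − 10·log₁₀(7) = 98.2 − 8.451.

89.7 dB(A)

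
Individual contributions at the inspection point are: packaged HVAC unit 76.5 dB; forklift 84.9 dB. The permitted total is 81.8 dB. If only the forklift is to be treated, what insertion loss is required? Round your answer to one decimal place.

4.6 dB

Fixed contribution from the other source: Σ 10^(L/10) = 10^(76.5/10) = 4.467e+07 (76.50 dB).
To meet 81.8 dB overall, the treated forklift may contribute at most 10^(81.8/10) − 4.467e+07 = 1.067e+08, i.e. 80.28 dB.
So the forklift must be reduced from 84.9 to 80.28 dB: IL = 4.62 dB.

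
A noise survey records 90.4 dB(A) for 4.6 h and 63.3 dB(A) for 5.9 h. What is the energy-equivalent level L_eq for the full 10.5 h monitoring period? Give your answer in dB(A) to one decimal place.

86.8 dB(A)

The energy average is taken in the linear domain: L_eq = 10·log₁₀[(Σ tᵢ·10^(Lᵢ/10))/T], T = 10.5 h.
Σ tᵢ·10^(Lᵢ/10) = 4.6·10^(90.4/10) + 5.9·10^(63.3/10) = 5.056e+09.
L_eq = 10·log₁₀(5.056e+09/10.5) = 86.83 dB(A).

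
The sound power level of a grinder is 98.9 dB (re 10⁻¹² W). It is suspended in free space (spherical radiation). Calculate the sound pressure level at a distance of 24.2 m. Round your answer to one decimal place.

Free-field spherical radiation: L_p = L_w − 10·log₁₀(4π·r²), r = 24.2 m.
4π·r² = 7359 m², 10·log₁₀ of that is 38.668 dB.
L_p = 98.9 − 38.668 = 60.23 dB.

60.2 dB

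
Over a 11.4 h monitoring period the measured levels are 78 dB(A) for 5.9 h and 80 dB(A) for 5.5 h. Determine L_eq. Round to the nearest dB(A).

79 dB(A)

Weight each interval's intensity by its duration and average over T = 11.4 h:
Σ tᵢ·10^(Lᵢ/10) = 5.9·10^(78/10) + 5.5·10^(80/10) = 9.223e+08.
L_eq = 10·log₁₀(9.223e+08/11.4) = 79.08 dB(A).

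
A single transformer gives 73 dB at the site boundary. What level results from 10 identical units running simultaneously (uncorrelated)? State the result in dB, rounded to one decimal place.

N identical incoherent sources raise the level by 10·log₁₀ N.
L_total = 73 + 10·log₁₀(10) = 73 + 10.000 = 83.00 dB.

83.0 dB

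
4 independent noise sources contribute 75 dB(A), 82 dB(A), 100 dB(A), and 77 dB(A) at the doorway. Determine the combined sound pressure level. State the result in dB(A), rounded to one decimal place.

100.1 dB(A)

Incoherent sources combine by intensity addition: L_total = 10·log₁₀(Σ 10^(L_i/10)).
Σ 10^(L/10) = 10^(75/10) + 10^(82/10) + 10^(100/10) + 10^(77/10) = 1.024e+10.
L_total = 10·log₁₀(1.024e+10) = 100.10 dB(A).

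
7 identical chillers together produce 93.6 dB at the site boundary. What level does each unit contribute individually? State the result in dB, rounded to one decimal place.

85.1 dB

Dividing the total intensity by 7 lowers the level by 10·log₁₀ 7 = 8.451 dB: L₁ = 93.6 − 8.451.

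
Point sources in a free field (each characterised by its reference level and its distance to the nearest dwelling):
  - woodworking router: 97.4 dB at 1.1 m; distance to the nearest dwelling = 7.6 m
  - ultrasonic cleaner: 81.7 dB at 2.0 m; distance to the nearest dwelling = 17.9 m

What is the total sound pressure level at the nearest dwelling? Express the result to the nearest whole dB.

81 dB

Apply inverse-square spreading to bring every level to the receiver, then sum 10^(L/10).
woodworking router: 97.4 − 20·log₁₀(7.6/1.1) = 97.4 − 16.79 = 80.61 dB.
ultrasonic cleaner: 81.7 − 20·log₁₀(17.9/2.0) = 81.7 − 19.04 = 62.66 dB.
Σ 10^(L/10) = 1.170e+08 → L_total = 10·log₁₀(1.170e+08) = 80.68 dB.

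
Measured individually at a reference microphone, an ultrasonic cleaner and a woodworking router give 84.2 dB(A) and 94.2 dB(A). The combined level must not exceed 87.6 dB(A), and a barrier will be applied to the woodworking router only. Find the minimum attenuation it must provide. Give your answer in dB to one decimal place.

9.3 dB

Everything except the woodworking router sums to 10^(84.2/10) = 2.630e+08 in linear terms, 84.20 dB(A).
To meet 87.6 dB(A) overall, the treated woodworking router may contribute at most 10^(87.6/10) − 2.630e+08 = 3.124e+08, i.e. 84.95 dB(A).
So the woodworking router must be reduced from 94.2 to 84.95 dB(A): IL = 9.25 dB.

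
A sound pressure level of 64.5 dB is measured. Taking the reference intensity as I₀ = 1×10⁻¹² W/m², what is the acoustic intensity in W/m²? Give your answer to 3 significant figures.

I/I₀ = 10^(64.5/10) = 2.818e+06, so I = 2.818e+06 × 10⁻¹² W/m².

2.82e-06 W/m²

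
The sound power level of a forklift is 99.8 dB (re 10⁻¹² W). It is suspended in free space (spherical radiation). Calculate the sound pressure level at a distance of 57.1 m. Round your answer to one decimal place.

The power spreads over a sphere of area 4π·r², so L_p = L_w − 10·log₁₀(4π·r²).
4π·r² = 4.097e+04 m², 10·log₁₀ of that is 46.125 dB.
L_p = 99.8 − 46.125 = 53.68 dB.

53.7 dB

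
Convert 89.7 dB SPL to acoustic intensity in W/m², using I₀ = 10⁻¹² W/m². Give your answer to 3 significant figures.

L = 10·log₁₀(I/I₀) ⇒ I = I₀·10^(L/10) = 10⁻¹² × 10^8.97.

0.000933 W/m²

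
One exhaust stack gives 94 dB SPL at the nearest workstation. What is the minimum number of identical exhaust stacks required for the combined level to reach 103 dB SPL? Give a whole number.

The shortfall is 103 − 94 = 9.0 dB, and N units add 10·log₁₀ N, so need 10·log₁₀ N ≥ 9.0.
N ≥ 10^(9.0/10) = 7.943, so N = 8.

8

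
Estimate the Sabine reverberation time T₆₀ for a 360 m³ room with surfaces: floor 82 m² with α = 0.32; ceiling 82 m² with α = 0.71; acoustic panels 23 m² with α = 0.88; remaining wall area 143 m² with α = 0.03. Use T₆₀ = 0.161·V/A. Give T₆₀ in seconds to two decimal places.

Summing Sᵢαᵢ: 82·0.32 + 82·0.71 + 23·0.88 + 143·0.03 = 108.99 m².
T₆₀ = 0.161 × 360 / 108.99 = 0.532 s.

0.53 s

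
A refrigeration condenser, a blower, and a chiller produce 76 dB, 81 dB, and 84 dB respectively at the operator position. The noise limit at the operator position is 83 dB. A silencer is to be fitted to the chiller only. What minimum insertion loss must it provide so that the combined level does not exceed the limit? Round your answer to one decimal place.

8.7 dB

The untreated sources together contribute 10^(76/10) + 10^(81/10) = 1.657e+08, i.e. 82.19 dB.
To meet 83 dB overall, the treated chiller may contribute at most 10^(83/10) − 1.657e+08 = 3.382e+07, i.e. 75.29 dB.
So the chiller must be reduced from 84 to 75.29 dB: IL = 8.71 dB.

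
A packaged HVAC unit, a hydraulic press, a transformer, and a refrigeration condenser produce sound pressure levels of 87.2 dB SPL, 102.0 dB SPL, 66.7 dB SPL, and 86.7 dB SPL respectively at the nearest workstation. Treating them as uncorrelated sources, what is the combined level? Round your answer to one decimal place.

Incoherent sources combine by intensity addition: L_total = 10·log₁₀(Σ 10^(L_i/10)).
Σ 10^(L/10) = 10^(87.2/10) + 10^(102.0/10) + 10^(66.7/10) + 10^(86.7/10) = 1.685e+10.
L_total = 10·log₁₀(1.685e+10) = 102.27 dB SPL.

102.3 dB SPL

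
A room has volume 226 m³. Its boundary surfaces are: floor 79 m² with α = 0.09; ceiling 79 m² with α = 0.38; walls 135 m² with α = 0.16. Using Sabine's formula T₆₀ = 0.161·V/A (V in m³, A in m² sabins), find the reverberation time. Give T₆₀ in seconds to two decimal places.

Summing Sᵢαᵢ: 79·0.09 + 79·0.38 + 135·0.16 = 58.73 m².
T₆₀ = 0.161 × 226 / 58.73 = 0.620 s.

0.62 s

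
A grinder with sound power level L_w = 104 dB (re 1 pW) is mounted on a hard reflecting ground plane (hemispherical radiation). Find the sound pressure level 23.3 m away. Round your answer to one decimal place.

68.7 dB

The power spreads over a hemisphere of area 2π·r², so L_p = L_w − 10·log₁₀(2π·r²).
2π·r² = 3411 m², 10·log₁₀ of that is 35.329 dB.
L_p = 104 − 35.329 = 68.67 dB.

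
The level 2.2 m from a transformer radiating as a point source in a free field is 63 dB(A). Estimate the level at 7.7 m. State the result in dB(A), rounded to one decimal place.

52.1 dB(A)

Point-source attenuation: ΔL = 20·log₁₀(r₂/r₁) = 20·log₁₀(7.7/2.2) = 10.881 dB.
L₂ = 63 − 20·log₁₀(7.7/2.2) = 63 − 10.881 = 52.12 dB(A).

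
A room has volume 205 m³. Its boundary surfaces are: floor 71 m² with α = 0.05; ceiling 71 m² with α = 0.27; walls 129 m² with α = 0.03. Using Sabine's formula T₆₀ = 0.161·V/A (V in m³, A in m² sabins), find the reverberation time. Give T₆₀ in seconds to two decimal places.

Total absorption A = 71·0.05 + 71·0.27 + 129·0.03 = 26.59 m² sabins.
T₆₀ = 0.161 × 205 / 26.59 = 1.241 s.

1.24 s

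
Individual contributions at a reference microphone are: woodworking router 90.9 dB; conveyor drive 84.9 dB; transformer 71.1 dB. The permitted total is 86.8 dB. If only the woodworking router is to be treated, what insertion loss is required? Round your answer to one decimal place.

8.9 dB

Fixed contribution from the other sources: Σ 10^(L/10) = 10^(84.9/10) + 10^(71.1/10) = 3.219e+08 (85.08 dB).
To meet 86.8 dB overall, the treated woodworking router may contribute at most 10^(86.8/10) − 3.219e+08 = 1.567e+08, i.e. 81.95 dB.
So the woodworking router must be reduced from 90.9 to 81.95 dB: IL = 8.95 dB.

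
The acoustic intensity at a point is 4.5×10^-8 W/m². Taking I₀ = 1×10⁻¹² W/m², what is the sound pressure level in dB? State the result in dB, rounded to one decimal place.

46.5 dB

L = 10·log₁₀(I/I₀) = 10·log₁₀(4.5×10^-8/10⁻¹²) = 10·log₁₀(4.5×10^4).
L = 10·(0.6532 + 4) = 46.53 dB.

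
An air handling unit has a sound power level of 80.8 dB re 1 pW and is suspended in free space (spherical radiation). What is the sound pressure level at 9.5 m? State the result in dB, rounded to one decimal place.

50.3 dB

The power spreads over a sphere of area 4π·r², so L_p = L_w − 10·log₁₀(4π·r²).
4π·r² = 1134 m², 10·log₁₀ of that is 30.547 dB.
L_p = 80.8 − 30.547 = 50.25 dB.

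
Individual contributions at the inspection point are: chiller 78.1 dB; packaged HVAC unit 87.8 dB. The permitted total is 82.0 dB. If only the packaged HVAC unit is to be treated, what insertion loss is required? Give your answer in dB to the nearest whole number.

8 dB

Everything except the packaged HVAC unit sums to 10^(78.1/10) = 6.457e+07 in linear terms, 78.10 dB.
The limit corresponds to 10^(82.0/10) = 1.585e+08; subtracting the fixed part leaves 9.392e+07 for the packaged HVAC unit, i.e. 79.73 dB.
So the packaged HVAC unit must be reduced from 87.8 to 79.73 dB: IL = 8.07 dB.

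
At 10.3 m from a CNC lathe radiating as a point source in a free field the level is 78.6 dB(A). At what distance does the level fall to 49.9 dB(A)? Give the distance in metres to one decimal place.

280.4 m

The 28.7 dB drop corresponds to a distance ratio of 10^(28.7/20) for a point source.
r₂ = 10.3·10^((78.6−49.9)/20) = 10.3·10^(28.7/20) = 280.44 m.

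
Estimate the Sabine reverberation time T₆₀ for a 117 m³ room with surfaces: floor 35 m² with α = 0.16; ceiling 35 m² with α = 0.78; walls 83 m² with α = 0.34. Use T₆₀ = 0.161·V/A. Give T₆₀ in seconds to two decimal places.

0.31 s

Summing Sᵢαᵢ: 35·0.16 + 35·0.78 + 83·0.34 = 61.12 m².
T₆₀ = 0.161 × 117 / 61.12 = 0.308 s.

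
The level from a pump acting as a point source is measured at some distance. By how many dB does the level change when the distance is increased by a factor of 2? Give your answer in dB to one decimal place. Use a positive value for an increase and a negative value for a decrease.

-6.0 dB

With spherical spreading the level changes by −20·log₁₀(r₂/r₁).
ΔL = −20·log₁₀(2) = -6.02 dB.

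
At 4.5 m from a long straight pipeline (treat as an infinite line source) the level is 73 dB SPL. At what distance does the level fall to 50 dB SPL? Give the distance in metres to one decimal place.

Line-source spreading drops the level by 10·log₁₀(r₂/r₁); inverting, r₂/r₁ = 10^(ΔL/10).
r₂ = 4.5·10^((73−50)/10) = 4.5·10^(23.0/10) = 897.87 m.

897.9 m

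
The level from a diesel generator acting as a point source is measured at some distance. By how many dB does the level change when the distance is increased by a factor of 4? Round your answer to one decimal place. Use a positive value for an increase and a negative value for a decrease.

-12.0 dB

A point source loses 6 dB per doubling of distance; generally ΔL = −20·log₁₀(r₂/r₁).
ΔL = −20·log₁₀(4) = -12.04 dB.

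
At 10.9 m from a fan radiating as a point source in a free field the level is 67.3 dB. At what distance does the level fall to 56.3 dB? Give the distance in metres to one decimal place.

The 11.0 dB drop corresponds to a distance ratio of 10^(11.0/20) for a point source.
r₂ = 10.9·10^((67.3−56.3)/20) = 10.9·10^(11.0/20) = 38.67 m.

38.7 m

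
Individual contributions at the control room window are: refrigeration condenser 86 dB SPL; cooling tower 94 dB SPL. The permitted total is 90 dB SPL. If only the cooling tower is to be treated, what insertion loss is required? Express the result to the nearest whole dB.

The untreated sources together contribute 10^(86/10) = 3.981e+08, i.e. 86.00 dB SPL.
To meet 90 dB SPL overall, the treated cooling tower may contribute at most 10^(90/10) − 3.981e+08 = 6.019e+08, i.e. 87.80 dB SPL.
Required insertion loss = 94 − 87.80 = 6.20 dB.

6 dB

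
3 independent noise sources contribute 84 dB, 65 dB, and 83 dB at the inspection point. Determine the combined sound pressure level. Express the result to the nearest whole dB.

For uncorrelated sources the intensities add, so convert each level to linear form, sum, and take 10·log₁₀ of the total.
Σ 10^(L/10) = 10^(84/10) + 10^(65/10) + 10^(83/10) = 4.539e+08.
L_total = 10·log₁₀(4.539e+08) = 86.57 dB.

87 dB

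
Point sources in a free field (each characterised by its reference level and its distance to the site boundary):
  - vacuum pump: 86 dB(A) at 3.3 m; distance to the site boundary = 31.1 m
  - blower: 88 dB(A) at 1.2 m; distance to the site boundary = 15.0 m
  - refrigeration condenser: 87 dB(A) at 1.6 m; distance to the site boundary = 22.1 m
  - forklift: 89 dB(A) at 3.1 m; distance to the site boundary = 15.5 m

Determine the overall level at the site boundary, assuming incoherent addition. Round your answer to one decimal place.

Apply inverse-square spreading to bring every level to the receiver, then sum 10^(L/10).
vacuum pump: 86 − 20·log₁₀(31.1/3.3) = 86 − 19.48 = 66.52 dB(A).
blower: 88 − 20·log₁₀(15.0/1.2) = 88 − 21.94 = 66.06 dB(A).
refrigeration condenser: 87 − 20·log₁₀(22.1/1.6) = 87 − 22.81 = 64.19 dB(A).
forklift: 89 − 20·log₁₀(15.5/3.1) = 89 − 13.98 = 75.02 dB(A).
Σ 10^(L/10) = 4.292e+07 → L_total = 10·log₁₀(4.292e+07) = 76.33 dB(A).

76.3 dB(A)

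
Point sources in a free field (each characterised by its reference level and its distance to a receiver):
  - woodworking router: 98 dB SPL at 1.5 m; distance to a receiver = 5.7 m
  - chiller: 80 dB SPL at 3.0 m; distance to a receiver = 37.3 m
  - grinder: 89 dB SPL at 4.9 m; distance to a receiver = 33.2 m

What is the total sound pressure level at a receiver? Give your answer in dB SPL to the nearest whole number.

87 dB SPL

First find each source's level at the receiver (point-source: −20·log₁₀(r/r_ref)), then combine on an intensity basis.
woodworking router: 98 − 20·log₁₀(5.7/1.5) = 98 − 11.60 = 86.40 dB SPL.
chiller: 80 − 20·log₁₀(37.3/3.0) = 80 − 21.89 = 58.11 dB SPL.
grinder: 89 − 20·log₁₀(33.2/4.9) = 89 − 16.62 = 72.38 dB SPL.
Σ 10^(L/10) = 4.549e+08 → L_total = 10·log₁₀(4.549e+08) = 86.58 dB SPL.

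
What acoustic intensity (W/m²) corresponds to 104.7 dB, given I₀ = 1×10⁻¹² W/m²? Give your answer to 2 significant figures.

I/I₀ = 10^(104.7/10) = 2.951e+10, so I = 2.951e+10 × 10⁻¹² W/m².

0.030 W/m²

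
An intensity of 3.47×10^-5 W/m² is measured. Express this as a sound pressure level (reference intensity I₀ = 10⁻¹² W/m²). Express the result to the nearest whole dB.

75 dB

I/I₀ = 3.47×10^-5/10⁻¹² = 3.47×10^7, and L = 10·log₁₀(I/I₀).
L = 10·(0.5403 + 7) = 75.40 dB.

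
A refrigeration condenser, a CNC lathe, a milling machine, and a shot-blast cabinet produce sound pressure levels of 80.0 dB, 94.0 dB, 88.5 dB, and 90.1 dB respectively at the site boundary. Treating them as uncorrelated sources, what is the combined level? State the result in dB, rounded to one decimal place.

96.4 dB

Incoherent sources combine by intensity addition: L_total = 10·log₁₀(Σ 10^(L_i/10)).
Σ 10^(L/10) = 10^(80.0/10) + 10^(94.0/10) + 10^(88.5/10) + 10^(90.1/10) = 4.343e+09.
L_total = 10·log₁₀(4.343e+09) = 96.38 dB.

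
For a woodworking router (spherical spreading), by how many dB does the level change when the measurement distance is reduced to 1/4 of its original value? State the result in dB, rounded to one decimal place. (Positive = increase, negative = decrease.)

A point source loses 6 dB per doubling of distance; generally ΔL = −20·log₁₀(r₂/r₁).
ΔL = −20·log₁₀(0.25) = +12.04 dB.

+12.0 dB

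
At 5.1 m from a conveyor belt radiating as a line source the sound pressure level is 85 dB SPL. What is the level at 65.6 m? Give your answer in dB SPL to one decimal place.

73.9 dB SPL

Line-source attenuation: ΔL = 10·log₁₀(r₂/r₁) = 10·log₁₀(65.6/5.1) = 11.093 dB.
L₂ = 85 − 10·log₁₀(65.6/5.1) = 85 − 11.093 = 73.91 dB SPL.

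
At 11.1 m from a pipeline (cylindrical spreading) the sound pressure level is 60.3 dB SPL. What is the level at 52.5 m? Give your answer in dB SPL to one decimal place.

For a line source, L₂ = L₁ − 10·log₁₀(r₂/r₁).
L₂ = 60.3 − 10·log₁₀(52.5/11.1) = 60.3 − 6.748 = 53.55 dB SPL.

53.6 dB SPL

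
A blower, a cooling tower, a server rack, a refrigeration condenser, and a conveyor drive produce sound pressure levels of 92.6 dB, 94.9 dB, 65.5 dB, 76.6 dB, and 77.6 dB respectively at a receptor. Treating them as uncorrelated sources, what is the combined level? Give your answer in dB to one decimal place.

Incoherent sources combine by intensity addition: L_total = 10·log₁₀(Σ 10^(L_i/10)).
Σ 10^(L/10) = 10^(92.6/10) + 10^(94.9/10) + 10^(65.5/10) + 10^(76.6/10) + 10^(77.6/10) = 5.017e+09.
L_total = 10·log₁₀(5.017e+09) = 97.00 dB.

97.0 dB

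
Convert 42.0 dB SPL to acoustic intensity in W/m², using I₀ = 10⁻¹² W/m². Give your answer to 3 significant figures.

1.58e-08 W/m²

I/I₀ = 10^(42.0/10) = 1.585e+04, so I = 1.585e+04 × 10⁻¹² W/m².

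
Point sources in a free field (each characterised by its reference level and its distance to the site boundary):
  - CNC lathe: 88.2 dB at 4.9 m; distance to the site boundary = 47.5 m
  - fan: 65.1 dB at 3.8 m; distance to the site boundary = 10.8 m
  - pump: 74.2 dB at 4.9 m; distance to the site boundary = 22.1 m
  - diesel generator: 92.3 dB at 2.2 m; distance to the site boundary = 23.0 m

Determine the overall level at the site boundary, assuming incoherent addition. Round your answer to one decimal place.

Apply inverse-square spreading to bring every level to the receiver, then sum 10^(L/10).
CNC lathe: 88.2 − 20·log₁₀(47.5/4.9) = 88.2 − 19.73 = 68.47 dB.
fan: 65.1 − 20·log₁₀(10.8/3.8) = 65.1 − 9.07 = 56.03 dB.
pump: 74.2 − 20·log₁₀(22.1/4.9) = 74.2 − 13.08 = 61.12 dB.
diesel generator: 92.3 − 20·log₁₀(23.0/2.2) = 92.3 − 20.39 = 71.91 dB.
Σ 10^(L/10) = 2.426e+07 → L_total = 10·log₁₀(2.426e+07) = 73.85 dB.

73.8 dB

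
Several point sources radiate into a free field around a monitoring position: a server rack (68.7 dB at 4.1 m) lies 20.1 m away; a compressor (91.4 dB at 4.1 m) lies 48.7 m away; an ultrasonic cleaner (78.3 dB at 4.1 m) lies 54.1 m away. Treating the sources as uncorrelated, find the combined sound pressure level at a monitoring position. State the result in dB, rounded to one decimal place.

70.2 dB

Apply inverse-square spreading to bring every level to the receiver, then sum 10^(L/10).
server rack: 68.7 − 20·log₁₀(20.1/4.1) = 68.7 − 13.81 = 54.89 dB.
compressor: 91.4 − 20·log₁₀(48.7/4.1) = 91.4 − 21.49 = 69.91 dB.
ultrasonic cleaner: 78.3 − 20·log₁₀(54.1/4.1) = 78.3 − 22.41 = 55.89 dB.
Σ 10^(L/10) = 1.048e+07 → L_total = 10·log₁₀(1.048e+07) = 70.20 dB.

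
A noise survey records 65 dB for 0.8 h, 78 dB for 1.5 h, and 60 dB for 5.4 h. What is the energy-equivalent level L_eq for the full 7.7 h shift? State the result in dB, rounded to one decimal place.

71.2 dB

L_eq = 10·log₁₀[(1/T)·Σ tᵢ·10^(Lᵢ/10)] with T = 7.7 h.
Σ tᵢ·10^(Lᵢ/10) = 0.8·10^(65/10) + 1.5·10^(78/10) + 5.4·10^(60/10) = 1.026e+08.
L_eq = 10·log₁₀(1.026e+08/7.7) = 71.25 dB.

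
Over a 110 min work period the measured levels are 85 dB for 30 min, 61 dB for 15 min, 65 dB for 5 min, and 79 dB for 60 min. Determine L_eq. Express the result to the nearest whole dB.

81 dB

Weight each interval's intensity by its duration and average over T = 110 min:
Σ tᵢ·10^(Lᵢ/10) = 30·10^(85/10) + 15·10^(61/10) + 5·10^(65/10) + 60·10^(79/10) = 1.429e+10.
L_eq = 10·log₁₀(1.429e+10/110) = 81.14 dB.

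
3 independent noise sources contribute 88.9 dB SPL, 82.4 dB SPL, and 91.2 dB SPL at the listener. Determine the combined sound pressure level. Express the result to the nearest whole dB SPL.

94 dB SPL

For uncorrelated sources the intensities add, so convert each level to linear form, sum, and take 10·log₁₀ of the total.
Σ 10^(L/10) = 10^(88.9/10) + 10^(82.4/10) + 10^(91.2/10) = 2.268e+09.
L_total = 10·log₁₀(2.268e+09) = 93.56 dB SPL.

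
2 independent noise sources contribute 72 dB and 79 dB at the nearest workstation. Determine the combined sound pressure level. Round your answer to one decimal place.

For uncorrelated sources the intensities add, so convert each level to linear form, sum, and take 10·log₁₀ of the total.
Σ 10^(L/10) = 10^(72/10) + 10^(79/10) = 9.528e+07.
L_total = 10·log₁₀(9.528e+07) = 79.79 dB.

79.8 dB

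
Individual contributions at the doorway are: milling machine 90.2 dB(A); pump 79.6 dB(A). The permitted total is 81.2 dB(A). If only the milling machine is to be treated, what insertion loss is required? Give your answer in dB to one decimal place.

14.1 dB

Fixed contribution from the other source: Σ 10^(L/10) = 10^(79.6/10) = 9.120e+07 (79.60 dB(A)).
The limit corresponds to 10^(81.2/10) = 1.318e+08; subtracting the fixed part leaves 4.062e+07 for the milling machine, i.e. 76.09 dB(A).
Required insertion loss = 90.2 − 76.09 = 14.11 dB.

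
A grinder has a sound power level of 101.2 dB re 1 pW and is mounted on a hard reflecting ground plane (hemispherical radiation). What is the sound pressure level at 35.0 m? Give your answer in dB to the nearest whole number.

Free-field hemispherical radiation: L_p = L_w − 10·log₁₀(2π·r²), r = 35.0 m.
2π·r² = 7697 m², 10·log₁₀ of that is 38.863 dB.
L_p = 101.2 − 38.863 = 62.34 dB.

62 dB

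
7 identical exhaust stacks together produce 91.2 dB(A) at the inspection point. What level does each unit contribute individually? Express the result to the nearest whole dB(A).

Dividing the total intensity by 7 lowers the level by 10·log₁₀ 7 = 8.451 dB: L₁ = 91.2 − 8.451.

83 dB(A)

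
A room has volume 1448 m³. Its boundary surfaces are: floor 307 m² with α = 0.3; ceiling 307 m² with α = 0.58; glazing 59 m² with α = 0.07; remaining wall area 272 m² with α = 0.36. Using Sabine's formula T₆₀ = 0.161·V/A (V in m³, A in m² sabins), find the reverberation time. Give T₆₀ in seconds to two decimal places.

0.63 s

A = Σ Sᵢαᵢ = 307·0.3 + 307·0.58 + 59·0.07 + 272·0.36 = 372.21 m².
T₆₀ = 0.161·V/A = 0.161·1448/372.21 = 0.626 s.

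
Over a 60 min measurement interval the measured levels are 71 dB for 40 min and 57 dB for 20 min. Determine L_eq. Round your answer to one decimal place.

The energy average is taken in the linear domain: L_eq = 10·log₁₀[(Σ tᵢ·10^(Lᵢ/10))/T], T = 60 min.
Σ tᵢ·10^(Lᵢ/10) = 40·10^(71/10) + 20·10^(57/10) = 5.136e+08.
L_eq = 10·log₁₀(5.136e+08/60) = 69.32 dB.

69.3 dB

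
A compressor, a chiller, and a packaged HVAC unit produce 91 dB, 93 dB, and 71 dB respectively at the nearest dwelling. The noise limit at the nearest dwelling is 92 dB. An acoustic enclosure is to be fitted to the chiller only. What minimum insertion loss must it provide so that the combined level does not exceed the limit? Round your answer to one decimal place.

Fixed contribution from the other sources: Σ 10^(L/10) = 10^(91/10) + 10^(71/10) = 1.272e+09 (91.04 dB).
The limit corresponds to 10^(92/10) = 1.585e+09; subtracting the fixed part leaves 3.134e+08 for the chiller, i.e. 84.96 dB.
So the chiller must be reduced from 93 to 84.96 dB: IL = 8.04 dB.

8.0 dB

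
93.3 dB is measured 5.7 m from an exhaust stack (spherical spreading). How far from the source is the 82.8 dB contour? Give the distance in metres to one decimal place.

19.1 m

Point-source spreading drops the level by 20·log₁₀(r₂/r₁); inverting, r₂/r₁ = 10^(ΔL/20).
r₂ = 5.7·10^((93.3−82.8)/20) = 5.7·10^(10.5/20) = 19.09 m.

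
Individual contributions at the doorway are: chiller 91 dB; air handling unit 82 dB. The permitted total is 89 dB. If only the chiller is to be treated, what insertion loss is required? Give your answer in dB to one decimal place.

The untreated sources together contribute 10^(82/10) = 1.585e+08, i.e. 82.00 dB.
To meet 89 dB overall, the treated chiller may contribute at most 10^(89/10) − 1.585e+08 = 6.358e+08, i.e. 88.03 dB.
So the chiller must be reduced from 91 to 88.03 dB: IL = 2.97 dB.

3.0 dB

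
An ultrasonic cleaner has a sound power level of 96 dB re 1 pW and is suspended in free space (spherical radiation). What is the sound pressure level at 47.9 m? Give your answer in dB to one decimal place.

The power spreads over a sphere of area 4π·r², so L_p = L_w − 10·log₁₀(4π·r²).
4π·r² = 2.883e+04 m², 10·log₁₀ of that is 44.599 dB.
L_p = 96 − 44.599 = 51.40 dB.

51.4 dB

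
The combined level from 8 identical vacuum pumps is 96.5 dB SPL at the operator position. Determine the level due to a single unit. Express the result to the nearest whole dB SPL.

For N identical incoherent sources L_total = L₁ + 10·log₁₀ N, so L₁ = 96.5 − 10·log₁₀(8) = 96.5 − 9.031.

87 dB SPL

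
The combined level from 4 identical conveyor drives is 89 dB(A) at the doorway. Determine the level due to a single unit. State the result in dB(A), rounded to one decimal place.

83.0 dB(A)

For N identical incoherent sources L_total = L₁ + 10·log₁₀ N, so L₁ = 89 − 10·log₁₀(4) = 89 − 6.021.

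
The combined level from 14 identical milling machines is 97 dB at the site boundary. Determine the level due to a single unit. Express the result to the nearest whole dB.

86 dB

14 equal contributions raise the level by 10·log₁₀ 14 = 11.461 dB, so each unit alone gives 97 − 11.461.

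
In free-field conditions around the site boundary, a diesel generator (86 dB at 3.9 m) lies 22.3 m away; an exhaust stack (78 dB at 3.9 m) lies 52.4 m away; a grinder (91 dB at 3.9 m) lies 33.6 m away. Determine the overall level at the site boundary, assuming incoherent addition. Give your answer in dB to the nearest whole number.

First find each source's level at the receiver (point-source: −20·log₁₀(r/r_ref)), then combine on an intensity basis.
diesel generator: 86 − 20·log₁₀(22.3/3.9) = 86 − 15.14 = 70.86 dB.
exhaust stack: 78 − 20·log₁₀(52.4/3.9) = 78 − 22.57 = 55.43 dB.
grinder: 91 − 20·log₁₀(33.6/3.9) = 91 − 18.71 = 72.29 dB.
Σ 10^(L/10) = 2.949e+07 → L_total = 10·log₁₀(2.949e+07) = 74.70 dB.

75 dB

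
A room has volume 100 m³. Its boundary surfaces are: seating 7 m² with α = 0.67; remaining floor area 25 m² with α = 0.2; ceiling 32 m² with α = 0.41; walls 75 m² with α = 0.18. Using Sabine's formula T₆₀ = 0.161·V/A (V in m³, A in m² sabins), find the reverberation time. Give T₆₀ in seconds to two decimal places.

0.44 s

Summing Sᵢαᵢ: 7·0.67 + 25·0.2 + 32·0.41 + 75·0.18 = 36.31 m².
T₆₀ = 0.161·V/A = 0.161·100/36.31 = 0.443 s.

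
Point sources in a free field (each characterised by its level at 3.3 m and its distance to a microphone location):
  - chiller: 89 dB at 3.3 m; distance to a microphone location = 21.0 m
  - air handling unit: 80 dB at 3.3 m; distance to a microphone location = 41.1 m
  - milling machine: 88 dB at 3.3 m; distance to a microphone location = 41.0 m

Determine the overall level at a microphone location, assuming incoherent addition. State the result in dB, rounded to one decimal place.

73.9 dB

Apply inverse-square spreading to bring every level to the receiver, then sum 10^(L/10).
chiller: 89 − 20·log₁₀(21.0/3.3) = 89 − 16.07 = 72.93 dB.
air handling unit: 80 − 20·log₁₀(41.1/3.3) = 80 − 21.91 = 58.09 dB.
milling machine: 88 − 20·log₁₀(41.0/3.3) = 88 − 21.89 = 66.11 dB.
Σ 10^(L/10) = 2.435e+07 → L_total = 10·log₁₀(2.435e+07) = 73.86 dB.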